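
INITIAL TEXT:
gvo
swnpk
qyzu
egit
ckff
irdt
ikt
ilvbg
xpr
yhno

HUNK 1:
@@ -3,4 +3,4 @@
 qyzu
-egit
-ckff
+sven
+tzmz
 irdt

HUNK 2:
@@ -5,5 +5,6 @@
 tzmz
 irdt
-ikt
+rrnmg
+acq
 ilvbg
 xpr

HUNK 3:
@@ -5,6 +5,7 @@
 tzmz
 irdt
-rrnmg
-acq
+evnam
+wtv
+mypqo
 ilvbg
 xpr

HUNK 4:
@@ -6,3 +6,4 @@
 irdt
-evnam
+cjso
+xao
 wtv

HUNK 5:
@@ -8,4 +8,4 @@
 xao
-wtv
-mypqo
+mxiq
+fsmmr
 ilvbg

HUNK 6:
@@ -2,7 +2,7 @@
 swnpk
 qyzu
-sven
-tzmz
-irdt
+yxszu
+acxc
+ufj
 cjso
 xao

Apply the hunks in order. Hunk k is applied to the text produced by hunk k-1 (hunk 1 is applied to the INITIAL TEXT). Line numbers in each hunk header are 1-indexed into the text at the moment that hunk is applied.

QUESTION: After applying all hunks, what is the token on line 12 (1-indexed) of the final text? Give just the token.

Hunk 1: at line 3 remove [egit,ckff] add [sven,tzmz] -> 10 lines: gvo swnpk qyzu sven tzmz irdt ikt ilvbg xpr yhno
Hunk 2: at line 5 remove [ikt] add [rrnmg,acq] -> 11 lines: gvo swnpk qyzu sven tzmz irdt rrnmg acq ilvbg xpr yhno
Hunk 3: at line 5 remove [rrnmg,acq] add [evnam,wtv,mypqo] -> 12 lines: gvo swnpk qyzu sven tzmz irdt evnam wtv mypqo ilvbg xpr yhno
Hunk 4: at line 6 remove [evnam] add [cjso,xao] -> 13 lines: gvo swnpk qyzu sven tzmz irdt cjso xao wtv mypqo ilvbg xpr yhno
Hunk 5: at line 8 remove [wtv,mypqo] add [mxiq,fsmmr] -> 13 lines: gvo swnpk qyzu sven tzmz irdt cjso xao mxiq fsmmr ilvbg xpr yhno
Hunk 6: at line 2 remove [sven,tzmz,irdt] add [yxszu,acxc,ufj] -> 13 lines: gvo swnpk qyzu yxszu acxc ufj cjso xao mxiq fsmmr ilvbg xpr yhno
Final line 12: xpr

Answer: xpr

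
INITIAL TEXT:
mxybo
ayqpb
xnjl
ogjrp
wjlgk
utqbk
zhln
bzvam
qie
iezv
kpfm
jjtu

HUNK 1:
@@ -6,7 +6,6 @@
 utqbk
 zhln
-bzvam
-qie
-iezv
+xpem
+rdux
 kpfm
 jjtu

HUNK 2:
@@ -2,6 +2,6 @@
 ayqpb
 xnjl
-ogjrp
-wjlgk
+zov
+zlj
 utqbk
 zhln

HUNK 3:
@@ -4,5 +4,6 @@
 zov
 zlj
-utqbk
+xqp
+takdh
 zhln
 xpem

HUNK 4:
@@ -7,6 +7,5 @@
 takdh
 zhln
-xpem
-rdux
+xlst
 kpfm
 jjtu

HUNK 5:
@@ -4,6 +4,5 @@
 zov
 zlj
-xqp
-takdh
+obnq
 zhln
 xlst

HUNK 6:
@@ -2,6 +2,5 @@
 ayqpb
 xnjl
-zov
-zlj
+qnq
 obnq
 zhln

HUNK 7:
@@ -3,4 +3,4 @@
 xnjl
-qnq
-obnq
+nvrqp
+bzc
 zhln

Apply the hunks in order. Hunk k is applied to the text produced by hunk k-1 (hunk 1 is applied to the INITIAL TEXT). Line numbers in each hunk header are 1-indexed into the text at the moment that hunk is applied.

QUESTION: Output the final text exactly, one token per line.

Answer: mxybo
ayqpb
xnjl
nvrqp
bzc
zhln
xlst
kpfm
jjtu

Derivation:
Hunk 1: at line 6 remove [bzvam,qie,iezv] add [xpem,rdux] -> 11 lines: mxybo ayqpb xnjl ogjrp wjlgk utqbk zhln xpem rdux kpfm jjtu
Hunk 2: at line 2 remove [ogjrp,wjlgk] add [zov,zlj] -> 11 lines: mxybo ayqpb xnjl zov zlj utqbk zhln xpem rdux kpfm jjtu
Hunk 3: at line 4 remove [utqbk] add [xqp,takdh] -> 12 lines: mxybo ayqpb xnjl zov zlj xqp takdh zhln xpem rdux kpfm jjtu
Hunk 4: at line 7 remove [xpem,rdux] add [xlst] -> 11 lines: mxybo ayqpb xnjl zov zlj xqp takdh zhln xlst kpfm jjtu
Hunk 5: at line 4 remove [xqp,takdh] add [obnq] -> 10 lines: mxybo ayqpb xnjl zov zlj obnq zhln xlst kpfm jjtu
Hunk 6: at line 2 remove [zov,zlj] add [qnq] -> 9 lines: mxybo ayqpb xnjl qnq obnq zhln xlst kpfm jjtu
Hunk 7: at line 3 remove [qnq,obnq] add [nvrqp,bzc] -> 9 lines: mxybo ayqpb xnjl nvrqp bzc zhln xlst kpfm jjtu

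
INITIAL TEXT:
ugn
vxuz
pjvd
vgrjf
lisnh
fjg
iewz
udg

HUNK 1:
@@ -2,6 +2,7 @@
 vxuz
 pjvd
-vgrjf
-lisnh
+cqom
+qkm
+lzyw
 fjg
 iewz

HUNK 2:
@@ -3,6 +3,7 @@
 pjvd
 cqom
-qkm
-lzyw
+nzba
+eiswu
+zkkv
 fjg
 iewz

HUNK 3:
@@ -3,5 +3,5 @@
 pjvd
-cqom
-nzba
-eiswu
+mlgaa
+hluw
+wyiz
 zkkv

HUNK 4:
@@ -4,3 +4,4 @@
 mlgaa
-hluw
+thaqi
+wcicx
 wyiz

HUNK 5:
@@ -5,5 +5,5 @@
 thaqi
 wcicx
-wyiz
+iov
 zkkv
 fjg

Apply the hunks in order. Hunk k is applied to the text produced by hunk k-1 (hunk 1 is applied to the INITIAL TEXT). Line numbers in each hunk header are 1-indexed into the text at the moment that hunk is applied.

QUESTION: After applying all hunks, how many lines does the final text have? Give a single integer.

Answer: 11

Derivation:
Hunk 1: at line 2 remove [vgrjf,lisnh] add [cqom,qkm,lzyw] -> 9 lines: ugn vxuz pjvd cqom qkm lzyw fjg iewz udg
Hunk 2: at line 3 remove [qkm,lzyw] add [nzba,eiswu,zkkv] -> 10 lines: ugn vxuz pjvd cqom nzba eiswu zkkv fjg iewz udg
Hunk 3: at line 3 remove [cqom,nzba,eiswu] add [mlgaa,hluw,wyiz] -> 10 lines: ugn vxuz pjvd mlgaa hluw wyiz zkkv fjg iewz udg
Hunk 4: at line 4 remove [hluw] add [thaqi,wcicx] -> 11 lines: ugn vxuz pjvd mlgaa thaqi wcicx wyiz zkkv fjg iewz udg
Hunk 5: at line 5 remove [wyiz] add [iov] -> 11 lines: ugn vxuz pjvd mlgaa thaqi wcicx iov zkkv fjg iewz udg
Final line count: 11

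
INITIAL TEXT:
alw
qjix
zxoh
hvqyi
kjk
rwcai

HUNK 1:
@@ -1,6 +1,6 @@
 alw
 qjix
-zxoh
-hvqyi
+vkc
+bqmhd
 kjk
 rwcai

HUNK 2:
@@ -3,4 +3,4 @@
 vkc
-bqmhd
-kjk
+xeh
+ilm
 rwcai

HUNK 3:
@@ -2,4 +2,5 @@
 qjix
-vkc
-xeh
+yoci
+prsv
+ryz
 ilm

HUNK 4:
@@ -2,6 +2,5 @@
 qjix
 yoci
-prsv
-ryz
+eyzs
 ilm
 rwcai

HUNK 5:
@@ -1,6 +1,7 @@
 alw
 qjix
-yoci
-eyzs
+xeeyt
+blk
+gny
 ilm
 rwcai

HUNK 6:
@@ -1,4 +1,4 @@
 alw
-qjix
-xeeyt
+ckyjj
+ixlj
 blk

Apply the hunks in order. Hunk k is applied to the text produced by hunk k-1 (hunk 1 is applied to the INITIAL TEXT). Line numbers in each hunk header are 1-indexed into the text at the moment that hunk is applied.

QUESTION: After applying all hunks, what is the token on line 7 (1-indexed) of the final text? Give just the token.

Answer: rwcai

Derivation:
Hunk 1: at line 1 remove [zxoh,hvqyi] add [vkc,bqmhd] -> 6 lines: alw qjix vkc bqmhd kjk rwcai
Hunk 2: at line 3 remove [bqmhd,kjk] add [xeh,ilm] -> 6 lines: alw qjix vkc xeh ilm rwcai
Hunk 3: at line 2 remove [vkc,xeh] add [yoci,prsv,ryz] -> 7 lines: alw qjix yoci prsv ryz ilm rwcai
Hunk 4: at line 2 remove [prsv,ryz] add [eyzs] -> 6 lines: alw qjix yoci eyzs ilm rwcai
Hunk 5: at line 1 remove [yoci,eyzs] add [xeeyt,blk,gny] -> 7 lines: alw qjix xeeyt blk gny ilm rwcai
Hunk 6: at line 1 remove [qjix,xeeyt] add [ckyjj,ixlj] -> 7 lines: alw ckyjj ixlj blk gny ilm rwcai
Final line 7: rwcai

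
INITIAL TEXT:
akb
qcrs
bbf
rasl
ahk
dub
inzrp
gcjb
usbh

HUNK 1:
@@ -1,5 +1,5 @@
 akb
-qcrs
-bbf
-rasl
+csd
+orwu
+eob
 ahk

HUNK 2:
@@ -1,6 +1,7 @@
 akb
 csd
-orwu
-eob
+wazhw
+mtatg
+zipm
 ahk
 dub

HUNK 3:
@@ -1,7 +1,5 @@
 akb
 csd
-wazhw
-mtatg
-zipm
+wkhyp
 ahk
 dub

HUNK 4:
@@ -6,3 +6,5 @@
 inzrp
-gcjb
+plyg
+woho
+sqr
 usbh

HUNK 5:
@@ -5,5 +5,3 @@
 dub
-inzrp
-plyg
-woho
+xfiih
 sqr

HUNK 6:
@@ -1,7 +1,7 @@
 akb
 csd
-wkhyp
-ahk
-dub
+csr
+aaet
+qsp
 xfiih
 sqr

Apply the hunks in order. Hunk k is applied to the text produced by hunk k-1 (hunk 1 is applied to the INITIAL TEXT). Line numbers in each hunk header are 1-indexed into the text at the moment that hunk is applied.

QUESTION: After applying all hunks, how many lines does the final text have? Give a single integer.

Hunk 1: at line 1 remove [qcrs,bbf,rasl] add [csd,orwu,eob] -> 9 lines: akb csd orwu eob ahk dub inzrp gcjb usbh
Hunk 2: at line 1 remove [orwu,eob] add [wazhw,mtatg,zipm] -> 10 lines: akb csd wazhw mtatg zipm ahk dub inzrp gcjb usbh
Hunk 3: at line 1 remove [wazhw,mtatg,zipm] add [wkhyp] -> 8 lines: akb csd wkhyp ahk dub inzrp gcjb usbh
Hunk 4: at line 6 remove [gcjb] add [plyg,woho,sqr] -> 10 lines: akb csd wkhyp ahk dub inzrp plyg woho sqr usbh
Hunk 5: at line 5 remove [inzrp,plyg,woho] add [xfiih] -> 8 lines: akb csd wkhyp ahk dub xfiih sqr usbh
Hunk 6: at line 1 remove [wkhyp,ahk,dub] add [csr,aaet,qsp] -> 8 lines: akb csd csr aaet qsp xfiih sqr usbh
Final line count: 8

Answer: 8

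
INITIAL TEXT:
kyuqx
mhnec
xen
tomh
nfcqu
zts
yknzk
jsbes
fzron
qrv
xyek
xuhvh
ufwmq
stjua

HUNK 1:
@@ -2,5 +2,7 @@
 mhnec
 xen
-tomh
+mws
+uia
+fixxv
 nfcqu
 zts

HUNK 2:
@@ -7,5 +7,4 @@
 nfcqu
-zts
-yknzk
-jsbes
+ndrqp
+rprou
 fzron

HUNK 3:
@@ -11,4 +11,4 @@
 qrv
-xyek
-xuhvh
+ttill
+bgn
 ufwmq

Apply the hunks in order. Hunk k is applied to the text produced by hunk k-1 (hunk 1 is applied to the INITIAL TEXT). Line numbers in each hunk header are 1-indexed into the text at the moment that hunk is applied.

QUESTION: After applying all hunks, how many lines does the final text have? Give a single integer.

Hunk 1: at line 2 remove [tomh] add [mws,uia,fixxv] -> 16 lines: kyuqx mhnec xen mws uia fixxv nfcqu zts yknzk jsbes fzron qrv xyek xuhvh ufwmq stjua
Hunk 2: at line 7 remove [zts,yknzk,jsbes] add [ndrqp,rprou] -> 15 lines: kyuqx mhnec xen mws uia fixxv nfcqu ndrqp rprou fzron qrv xyek xuhvh ufwmq stjua
Hunk 3: at line 11 remove [xyek,xuhvh] add [ttill,bgn] -> 15 lines: kyuqx mhnec xen mws uia fixxv nfcqu ndrqp rprou fzron qrv ttill bgn ufwmq stjua
Final line count: 15

Answer: 15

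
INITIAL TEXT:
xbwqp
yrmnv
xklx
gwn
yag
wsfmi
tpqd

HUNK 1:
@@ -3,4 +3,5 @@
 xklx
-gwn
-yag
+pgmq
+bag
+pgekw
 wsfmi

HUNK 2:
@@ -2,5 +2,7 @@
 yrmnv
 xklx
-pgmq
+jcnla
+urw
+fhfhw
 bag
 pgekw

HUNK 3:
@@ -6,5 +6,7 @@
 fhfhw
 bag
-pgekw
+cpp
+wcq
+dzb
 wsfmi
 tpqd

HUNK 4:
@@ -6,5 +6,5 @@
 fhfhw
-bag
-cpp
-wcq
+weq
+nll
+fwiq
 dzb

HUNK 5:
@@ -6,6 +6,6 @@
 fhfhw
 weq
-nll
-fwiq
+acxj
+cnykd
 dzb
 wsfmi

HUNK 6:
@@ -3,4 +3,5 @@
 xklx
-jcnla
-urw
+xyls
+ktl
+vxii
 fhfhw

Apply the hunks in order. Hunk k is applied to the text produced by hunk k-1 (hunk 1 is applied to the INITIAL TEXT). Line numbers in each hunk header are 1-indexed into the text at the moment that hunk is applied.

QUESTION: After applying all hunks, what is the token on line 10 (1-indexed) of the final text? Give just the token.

Answer: cnykd

Derivation:
Hunk 1: at line 3 remove [gwn,yag] add [pgmq,bag,pgekw] -> 8 lines: xbwqp yrmnv xklx pgmq bag pgekw wsfmi tpqd
Hunk 2: at line 2 remove [pgmq] add [jcnla,urw,fhfhw] -> 10 lines: xbwqp yrmnv xklx jcnla urw fhfhw bag pgekw wsfmi tpqd
Hunk 3: at line 6 remove [pgekw] add [cpp,wcq,dzb] -> 12 lines: xbwqp yrmnv xklx jcnla urw fhfhw bag cpp wcq dzb wsfmi tpqd
Hunk 4: at line 6 remove [bag,cpp,wcq] add [weq,nll,fwiq] -> 12 lines: xbwqp yrmnv xklx jcnla urw fhfhw weq nll fwiq dzb wsfmi tpqd
Hunk 5: at line 6 remove [nll,fwiq] add [acxj,cnykd] -> 12 lines: xbwqp yrmnv xklx jcnla urw fhfhw weq acxj cnykd dzb wsfmi tpqd
Hunk 6: at line 3 remove [jcnla,urw] add [xyls,ktl,vxii] -> 13 lines: xbwqp yrmnv xklx xyls ktl vxii fhfhw weq acxj cnykd dzb wsfmi tpqd
Final line 10: cnykd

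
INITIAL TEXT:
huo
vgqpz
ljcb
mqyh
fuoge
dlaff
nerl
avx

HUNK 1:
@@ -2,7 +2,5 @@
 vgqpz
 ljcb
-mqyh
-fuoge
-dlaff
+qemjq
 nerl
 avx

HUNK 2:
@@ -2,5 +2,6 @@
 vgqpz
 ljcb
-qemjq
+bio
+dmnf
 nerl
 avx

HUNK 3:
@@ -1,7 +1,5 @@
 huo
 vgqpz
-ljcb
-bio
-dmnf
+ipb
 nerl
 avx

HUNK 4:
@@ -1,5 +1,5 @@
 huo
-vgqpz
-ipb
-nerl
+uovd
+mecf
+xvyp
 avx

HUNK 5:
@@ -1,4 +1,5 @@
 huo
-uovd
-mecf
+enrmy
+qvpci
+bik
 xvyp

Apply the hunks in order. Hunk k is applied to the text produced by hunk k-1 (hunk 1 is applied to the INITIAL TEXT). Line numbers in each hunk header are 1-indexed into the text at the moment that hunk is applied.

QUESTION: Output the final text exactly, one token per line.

Answer: huo
enrmy
qvpci
bik
xvyp
avx

Derivation:
Hunk 1: at line 2 remove [mqyh,fuoge,dlaff] add [qemjq] -> 6 lines: huo vgqpz ljcb qemjq nerl avx
Hunk 2: at line 2 remove [qemjq] add [bio,dmnf] -> 7 lines: huo vgqpz ljcb bio dmnf nerl avx
Hunk 3: at line 1 remove [ljcb,bio,dmnf] add [ipb] -> 5 lines: huo vgqpz ipb nerl avx
Hunk 4: at line 1 remove [vgqpz,ipb,nerl] add [uovd,mecf,xvyp] -> 5 lines: huo uovd mecf xvyp avx
Hunk 5: at line 1 remove [uovd,mecf] add [enrmy,qvpci,bik] -> 6 lines: huo enrmy qvpci bik xvyp avx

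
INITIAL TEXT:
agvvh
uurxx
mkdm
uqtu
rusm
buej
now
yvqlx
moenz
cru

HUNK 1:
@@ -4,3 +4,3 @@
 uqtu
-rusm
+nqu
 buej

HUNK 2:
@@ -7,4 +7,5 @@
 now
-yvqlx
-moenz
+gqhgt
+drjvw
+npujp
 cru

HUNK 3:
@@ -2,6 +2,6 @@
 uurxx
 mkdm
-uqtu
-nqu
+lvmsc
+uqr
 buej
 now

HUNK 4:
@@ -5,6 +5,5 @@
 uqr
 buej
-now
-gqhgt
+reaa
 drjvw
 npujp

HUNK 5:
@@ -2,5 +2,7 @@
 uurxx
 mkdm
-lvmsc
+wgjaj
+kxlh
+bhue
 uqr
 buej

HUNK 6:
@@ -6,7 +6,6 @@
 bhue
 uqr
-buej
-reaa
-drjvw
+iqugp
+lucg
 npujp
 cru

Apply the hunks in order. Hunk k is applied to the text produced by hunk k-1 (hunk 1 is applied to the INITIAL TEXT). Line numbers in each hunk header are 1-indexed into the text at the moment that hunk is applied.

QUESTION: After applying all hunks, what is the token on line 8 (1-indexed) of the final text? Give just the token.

Hunk 1: at line 4 remove [rusm] add [nqu] -> 10 lines: agvvh uurxx mkdm uqtu nqu buej now yvqlx moenz cru
Hunk 2: at line 7 remove [yvqlx,moenz] add [gqhgt,drjvw,npujp] -> 11 lines: agvvh uurxx mkdm uqtu nqu buej now gqhgt drjvw npujp cru
Hunk 3: at line 2 remove [uqtu,nqu] add [lvmsc,uqr] -> 11 lines: agvvh uurxx mkdm lvmsc uqr buej now gqhgt drjvw npujp cru
Hunk 4: at line 5 remove [now,gqhgt] add [reaa] -> 10 lines: agvvh uurxx mkdm lvmsc uqr buej reaa drjvw npujp cru
Hunk 5: at line 2 remove [lvmsc] add [wgjaj,kxlh,bhue] -> 12 lines: agvvh uurxx mkdm wgjaj kxlh bhue uqr buej reaa drjvw npujp cru
Hunk 6: at line 6 remove [buej,reaa,drjvw] add [iqugp,lucg] -> 11 lines: agvvh uurxx mkdm wgjaj kxlh bhue uqr iqugp lucg npujp cru
Final line 8: iqugp

Answer: iqugp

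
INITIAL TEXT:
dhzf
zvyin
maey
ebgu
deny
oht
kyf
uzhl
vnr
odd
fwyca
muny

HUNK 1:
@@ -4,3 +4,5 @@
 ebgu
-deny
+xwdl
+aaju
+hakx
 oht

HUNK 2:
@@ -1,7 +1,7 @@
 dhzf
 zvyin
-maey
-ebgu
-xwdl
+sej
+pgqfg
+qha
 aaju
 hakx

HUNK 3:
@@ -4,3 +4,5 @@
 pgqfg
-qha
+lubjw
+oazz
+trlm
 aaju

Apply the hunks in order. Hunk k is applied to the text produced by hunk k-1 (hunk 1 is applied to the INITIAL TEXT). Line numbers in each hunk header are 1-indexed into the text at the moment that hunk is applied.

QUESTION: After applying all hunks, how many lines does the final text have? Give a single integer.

Answer: 16

Derivation:
Hunk 1: at line 4 remove [deny] add [xwdl,aaju,hakx] -> 14 lines: dhzf zvyin maey ebgu xwdl aaju hakx oht kyf uzhl vnr odd fwyca muny
Hunk 2: at line 1 remove [maey,ebgu,xwdl] add [sej,pgqfg,qha] -> 14 lines: dhzf zvyin sej pgqfg qha aaju hakx oht kyf uzhl vnr odd fwyca muny
Hunk 3: at line 4 remove [qha] add [lubjw,oazz,trlm] -> 16 lines: dhzf zvyin sej pgqfg lubjw oazz trlm aaju hakx oht kyf uzhl vnr odd fwyca muny
Final line count: 16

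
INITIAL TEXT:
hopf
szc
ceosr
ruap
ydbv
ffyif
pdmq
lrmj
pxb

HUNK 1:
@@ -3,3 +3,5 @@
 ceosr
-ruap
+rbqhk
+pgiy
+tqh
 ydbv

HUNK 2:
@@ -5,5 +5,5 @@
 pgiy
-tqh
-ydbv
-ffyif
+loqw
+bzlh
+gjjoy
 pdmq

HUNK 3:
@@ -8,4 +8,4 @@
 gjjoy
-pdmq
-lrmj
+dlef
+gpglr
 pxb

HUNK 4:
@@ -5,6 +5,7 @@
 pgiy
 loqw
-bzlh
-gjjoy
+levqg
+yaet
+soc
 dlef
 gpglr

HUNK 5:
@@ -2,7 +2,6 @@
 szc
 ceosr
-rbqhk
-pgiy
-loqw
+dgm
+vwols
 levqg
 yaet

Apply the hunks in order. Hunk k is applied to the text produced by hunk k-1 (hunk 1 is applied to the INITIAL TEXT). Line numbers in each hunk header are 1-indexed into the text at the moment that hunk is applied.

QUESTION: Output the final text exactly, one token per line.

Answer: hopf
szc
ceosr
dgm
vwols
levqg
yaet
soc
dlef
gpglr
pxb

Derivation:
Hunk 1: at line 3 remove [ruap] add [rbqhk,pgiy,tqh] -> 11 lines: hopf szc ceosr rbqhk pgiy tqh ydbv ffyif pdmq lrmj pxb
Hunk 2: at line 5 remove [tqh,ydbv,ffyif] add [loqw,bzlh,gjjoy] -> 11 lines: hopf szc ceosr rbqhk pgiy loqw bzlh gjjoy pdmq lrmj pxb
Hunk 3: at line 8 remove [pdmq,lrmj] add [dlef,gpglr] -> 11 lines: hopf szc ceosr rbqhk pgiy loqw bzlh gjjoy dlef gpglr pxb
Hunk 4: at line 5 remove [bzlh,gjjoy] add [levqg,yaet,soc] -> 12 lines: hopf szc ceosr rbqhk pgiy loqw levqg yaet soc dlef gpglr pxb
Hunk 5: at line 2 remove [rbqhk,pgiy,loqw] add [dgm,vwols] -> 11 lines: hopf szc ceosr dgm vwols levqg yaet soc dlef gpglr pxb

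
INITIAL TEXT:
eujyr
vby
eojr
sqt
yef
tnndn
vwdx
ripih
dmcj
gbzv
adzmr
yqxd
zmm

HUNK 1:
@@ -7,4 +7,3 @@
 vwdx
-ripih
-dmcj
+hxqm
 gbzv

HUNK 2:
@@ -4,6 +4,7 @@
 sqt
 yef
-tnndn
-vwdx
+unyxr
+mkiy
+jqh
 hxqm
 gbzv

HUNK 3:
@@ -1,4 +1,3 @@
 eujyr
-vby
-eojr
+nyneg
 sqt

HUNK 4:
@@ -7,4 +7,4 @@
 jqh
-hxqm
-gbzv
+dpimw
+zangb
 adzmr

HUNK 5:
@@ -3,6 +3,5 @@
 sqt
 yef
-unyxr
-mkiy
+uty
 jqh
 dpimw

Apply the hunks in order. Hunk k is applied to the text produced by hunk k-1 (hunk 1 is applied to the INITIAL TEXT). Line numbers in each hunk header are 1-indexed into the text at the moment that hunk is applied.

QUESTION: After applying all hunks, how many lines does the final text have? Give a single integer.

Answer: 11

Derivation:
Hunk 1: at line 7 remove [ripih,dmcj] add [hxqm] -> 12 lines: eujyr vby eojr sqt yef tnndn vwdx hxqm gbzv adzmr yqxd zmm
Hunk 2: at line 4 remove [tnndn,vwdx] add [unyxr,mkiy,jqh] -> 13 lines: eujyr vby eojr sqt yef unyxr mkiy jqh hxqm gbzv adzmr yqxd zmm
Hunk 3: at line 1 remove [vby,eojr] add [nyneg] -> 12 lines: eujyr nyneg sqt yef unyxr mkiy jqh hxqm gbzv adzmr yqxd zmm
Hunk 4: at line 7 remove [hxqm,gbzv] add [dpimw,zangb] -> 12 lines: eujyr nyneg sqt yef unyxr mkiy jqh dpimw zangb adzmr yqxd zmm
Hunk 5: at line 3 remove [unyxr,mkiy] add [uty] -> 11 lines: eujyr nyneg sqt yef uty jqh dpimw zangb adzmr yqxd zmm
Final line count: 11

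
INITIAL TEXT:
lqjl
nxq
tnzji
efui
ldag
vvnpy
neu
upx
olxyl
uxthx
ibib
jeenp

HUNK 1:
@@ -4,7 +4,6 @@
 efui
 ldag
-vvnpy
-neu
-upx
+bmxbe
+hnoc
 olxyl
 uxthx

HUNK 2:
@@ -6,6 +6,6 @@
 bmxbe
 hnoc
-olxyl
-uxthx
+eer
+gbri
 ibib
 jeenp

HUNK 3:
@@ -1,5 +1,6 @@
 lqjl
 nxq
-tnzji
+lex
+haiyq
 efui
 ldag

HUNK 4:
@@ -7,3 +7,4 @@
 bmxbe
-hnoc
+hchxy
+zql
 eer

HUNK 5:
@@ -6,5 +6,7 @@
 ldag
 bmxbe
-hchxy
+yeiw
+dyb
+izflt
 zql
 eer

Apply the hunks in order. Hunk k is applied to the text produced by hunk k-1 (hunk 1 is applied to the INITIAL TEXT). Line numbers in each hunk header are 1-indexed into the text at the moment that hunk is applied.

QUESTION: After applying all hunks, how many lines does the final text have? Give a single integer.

Hunk 1: at line 4 remove [vvnpy,neu,upx] add [bmxbe,hnoc] -> 11 lines: lqjl nxq tnzji efui ldag bmxbe hnoc olxyl uxthx ibib jeenp
Hunk 2: at line 6 remove [olxyl,uxthx] add [eer,gbri] -> 11 lines: lqjl nxq tnzji efui ldag bmxbe hnoc eer gbri ibib jeenp
Hunk 3: at line 1 remove [tnzji] add [lex,haiyq] -> 12 lines: lqjl nxq lex haiyq efui ldag bmxbe hnoc eer gbri ibib jeenp
Hunk 4: at line 7 remove [hnoc] add [hchxy,zql] -> 13 lines: lqjl nxq lex haiyq efui ldag bmxbe hchxy zql eer gbri ibib jeenp
Hunk 5: at line 6 remove [hchxy] add [yeiw,dyb,izflt] -> 15 lines: lqjl nxq lex haiyq efui ldag bmxbe yeiw dyb izflt zql eer gbri ibib jeenp
Final line count: 15

Answer: 15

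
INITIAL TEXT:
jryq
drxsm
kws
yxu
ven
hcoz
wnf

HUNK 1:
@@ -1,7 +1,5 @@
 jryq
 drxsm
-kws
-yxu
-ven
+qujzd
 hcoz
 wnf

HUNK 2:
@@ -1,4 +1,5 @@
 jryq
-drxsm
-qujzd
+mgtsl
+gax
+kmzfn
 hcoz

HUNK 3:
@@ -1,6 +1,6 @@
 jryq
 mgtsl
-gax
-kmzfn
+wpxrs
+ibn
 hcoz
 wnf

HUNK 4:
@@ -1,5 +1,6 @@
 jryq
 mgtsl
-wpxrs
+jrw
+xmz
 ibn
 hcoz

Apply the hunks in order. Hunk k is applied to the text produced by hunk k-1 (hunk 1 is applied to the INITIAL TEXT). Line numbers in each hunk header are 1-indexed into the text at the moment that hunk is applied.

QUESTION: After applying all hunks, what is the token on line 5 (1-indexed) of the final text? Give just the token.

Hunk 1: at line 1 remove [kws,yxu,ven] add [qujzd] -> 5 lines: jryq drxsm qujzd hcoz wnf
Hunk 2: at line 1 remove [drxsm,qujzd] add [mgtsl,gax,kmzfn] -> 6 lines: jryq mgtsl gax kmzfn hcoz wnf
Hunk 3: at line 1 remove [gax,kmzfn] add [wpxrs,ibn] -> 6 lines: jryq mgtsl wpxrs ibn hcoz wnf
Hunk 4: at line 1 remove [wpxrs] add [jrw,xmz] -> 7 lines: jryq mgtsl jrw xmz ibn hcoz wnf
Final line 5: ibn

Answer: ibn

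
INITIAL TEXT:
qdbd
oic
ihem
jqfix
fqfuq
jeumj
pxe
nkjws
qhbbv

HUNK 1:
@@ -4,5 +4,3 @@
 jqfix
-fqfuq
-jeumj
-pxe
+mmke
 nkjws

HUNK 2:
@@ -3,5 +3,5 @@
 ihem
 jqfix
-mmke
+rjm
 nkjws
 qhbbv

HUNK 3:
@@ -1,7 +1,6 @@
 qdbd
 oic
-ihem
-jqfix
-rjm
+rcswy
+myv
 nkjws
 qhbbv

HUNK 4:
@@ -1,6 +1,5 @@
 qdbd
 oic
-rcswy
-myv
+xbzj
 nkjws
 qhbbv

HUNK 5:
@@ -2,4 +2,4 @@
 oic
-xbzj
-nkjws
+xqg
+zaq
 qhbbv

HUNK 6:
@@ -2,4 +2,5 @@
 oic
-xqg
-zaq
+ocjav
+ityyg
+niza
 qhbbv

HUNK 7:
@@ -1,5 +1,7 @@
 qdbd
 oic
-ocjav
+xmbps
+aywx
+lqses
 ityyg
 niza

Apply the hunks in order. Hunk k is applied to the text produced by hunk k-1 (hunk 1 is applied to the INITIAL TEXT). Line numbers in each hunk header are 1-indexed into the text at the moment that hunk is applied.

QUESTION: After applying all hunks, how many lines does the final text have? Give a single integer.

Hunk 1: at line 4 remove [fqfuq,jeumj,pxe] add [mmke] -> 7 lines: qdbd oic ihem jqfix mmke nkjws qhbbv
Hunk 2: at line 3 remove [mmke] add [rjm] -> 7 lines: qdbd oic ihem jqfix rjm nkjws qhbbv
Hunk 3: at line 1 remove [ihem,jqfix,rjm] add [rcswy,myv] -> 6 lines: qdbd oic rcswy myv nkjws qhbbv
Hunk 4: at line 1 remove [rcswy,myv] add [xbzj] -> 5 lines: qdbd oic xbzj nkjws qhbbv
Hunk 5: at line 2 remove [xbzj,nkjws] add [xqg,zaq] -> 5 lines: qdbd oic xqg zaq qhbbv
Hunk 6: at line 2 remove [xqg,zaq] add [ocjav,ityyg,niza] -> 6 lines: qdbd oic ocjav ityyg niza qhbbv
Hunk 7: at line 1 remove [ocjav] add [xmbps,aywx,lqses] -> 8 lines: qdbd oic xmbps aywx lqses ityyg niza qhbbv
Final line count: 8

Answer: 8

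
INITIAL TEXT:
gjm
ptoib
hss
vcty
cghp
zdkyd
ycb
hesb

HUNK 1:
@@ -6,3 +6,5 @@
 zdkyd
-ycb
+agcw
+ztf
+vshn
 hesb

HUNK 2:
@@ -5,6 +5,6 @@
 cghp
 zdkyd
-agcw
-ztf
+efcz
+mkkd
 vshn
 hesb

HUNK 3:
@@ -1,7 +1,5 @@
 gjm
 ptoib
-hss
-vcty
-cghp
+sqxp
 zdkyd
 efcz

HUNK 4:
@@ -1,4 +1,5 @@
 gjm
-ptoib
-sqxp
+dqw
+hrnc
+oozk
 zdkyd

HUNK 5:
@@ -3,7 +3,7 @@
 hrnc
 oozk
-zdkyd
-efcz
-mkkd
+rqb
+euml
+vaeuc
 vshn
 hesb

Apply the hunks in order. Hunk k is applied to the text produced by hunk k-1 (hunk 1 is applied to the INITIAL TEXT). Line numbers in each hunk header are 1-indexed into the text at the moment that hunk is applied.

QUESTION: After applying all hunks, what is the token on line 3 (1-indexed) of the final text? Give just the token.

Answer: hrnc

Derivation:
Hunk 1: at line 6 remove [ycb] add [agcw,ztf,vshn] -> 10 lines: gjm ptoib hss vcty cghp zdkyd agcw ztf vshn hesb
Hunk 2: at line 5 remove [agcw,ztf] add [efcz,mkkd] -> 10 lines: gjm ptoib hss vcty cghp zdkyd efcz mkkd vshn hesb
Hunk 3: at line 1 remove [hss,vcty,cghp] add [sqxp] -> 8 lines: gjm ptoib sqxp zdkyd efcz mkkd vshn hesb
Hunk 4: at line 1 remove [ptoib,sqxp] add [dqw,hrnc,oozk] -> 9 lines: gjm dqw hrnc oozk zdkyd efcz mkkd vshn hesb
Hunk 5: at line 3 remove [zdkyd,efcz,mkkd] add [rqb,euml,vaeuc] -> 9 lines: gjm dqw hrnc oozk rqb euml vaeuc vshn hesb
Final line 3: hrnc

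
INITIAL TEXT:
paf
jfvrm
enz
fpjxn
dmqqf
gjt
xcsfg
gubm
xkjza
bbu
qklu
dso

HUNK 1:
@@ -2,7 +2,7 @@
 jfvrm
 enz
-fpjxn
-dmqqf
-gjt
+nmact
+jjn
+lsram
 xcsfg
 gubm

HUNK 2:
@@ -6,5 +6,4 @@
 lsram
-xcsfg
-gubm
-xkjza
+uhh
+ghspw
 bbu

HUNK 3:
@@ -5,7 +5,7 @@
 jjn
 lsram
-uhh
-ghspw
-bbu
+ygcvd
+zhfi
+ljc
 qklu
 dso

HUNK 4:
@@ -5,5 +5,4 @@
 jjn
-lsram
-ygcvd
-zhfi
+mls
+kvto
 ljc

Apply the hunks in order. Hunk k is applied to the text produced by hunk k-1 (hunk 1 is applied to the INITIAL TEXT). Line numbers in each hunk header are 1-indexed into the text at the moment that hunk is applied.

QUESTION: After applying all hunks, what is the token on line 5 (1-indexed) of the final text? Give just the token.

Hunk 1: at line 2 remove [fpjxn,dmqqf,gjt] add [nmact,jjn,lsram] -> 12 lines: paf jfvrm enz nmact jjn lsram xcsfg gubm xkjza bbu qklu dso
Hunk 2: at line 6 remove [xcsfg,gubm,xkjza] add [uhh,ghspw] -> 11 lines: paf jfvrm enz nmact jjn lsram uhh ghspw bbu qklu dso
Hunk 3: at line 5 remove [uhh,ghspw,bbu] add [ygcvd,zhfi,ljc] -> 11 lines: paf jfvrm enz nmact jjn lsram ygcvd zhfi ljc qklu dso
Hunk 4: at line 5 remove [lsram,ygcvd,zhfi] add [mls,kvto] -> 10 lines: paf jfvrm enz nmact jjn mls kvto ljc qklu dso
Final line 5: jjn

Answer: jjn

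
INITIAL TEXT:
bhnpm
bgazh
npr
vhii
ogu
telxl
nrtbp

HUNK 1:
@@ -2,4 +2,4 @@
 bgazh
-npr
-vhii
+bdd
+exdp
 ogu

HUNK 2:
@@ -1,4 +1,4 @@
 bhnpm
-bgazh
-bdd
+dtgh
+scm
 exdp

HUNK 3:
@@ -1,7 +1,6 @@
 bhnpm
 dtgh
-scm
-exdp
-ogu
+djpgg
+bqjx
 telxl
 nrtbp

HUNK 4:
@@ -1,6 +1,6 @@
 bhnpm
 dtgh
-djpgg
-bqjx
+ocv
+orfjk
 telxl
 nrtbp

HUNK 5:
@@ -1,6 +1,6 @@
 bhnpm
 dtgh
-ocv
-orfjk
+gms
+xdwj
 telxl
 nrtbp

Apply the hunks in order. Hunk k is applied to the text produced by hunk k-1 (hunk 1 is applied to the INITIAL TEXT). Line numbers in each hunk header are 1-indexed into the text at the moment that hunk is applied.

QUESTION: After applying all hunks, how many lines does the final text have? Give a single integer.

Answer: 6

Derivation:
Hunk 1: at line 2 remove [npr,vhii] add [bdd,exdp] -> 7 lines: bhnpm bgazh bdd exdp ogu telxl nrtbp
Hunk 2: at line 1 remove [bgazh,bdd] add [dtgh,scm] -> 7 lines: bhnpm dtgh scm exdp ogu telxl nrtbp
Hunk 3: at line 1 remove [scm,exdp,ogu] add [djpgg,bqjx] -> 6 lines: bhnpm dtgh djpgg bqjx telxl nrtbp
Hunk 4: at line 1 remove [djpgg,bqjx] add [ocv,orfjk] -> 6 lines: bhnpm dtgh ocv orfjk telxl nrtbp
Hunk 5: at line 1 remove [ocv,orfjk] add [gms,xdwj] -> 6 lines: bhnpm dtgh gms xdwj telxl nrtbp
Final line count: 6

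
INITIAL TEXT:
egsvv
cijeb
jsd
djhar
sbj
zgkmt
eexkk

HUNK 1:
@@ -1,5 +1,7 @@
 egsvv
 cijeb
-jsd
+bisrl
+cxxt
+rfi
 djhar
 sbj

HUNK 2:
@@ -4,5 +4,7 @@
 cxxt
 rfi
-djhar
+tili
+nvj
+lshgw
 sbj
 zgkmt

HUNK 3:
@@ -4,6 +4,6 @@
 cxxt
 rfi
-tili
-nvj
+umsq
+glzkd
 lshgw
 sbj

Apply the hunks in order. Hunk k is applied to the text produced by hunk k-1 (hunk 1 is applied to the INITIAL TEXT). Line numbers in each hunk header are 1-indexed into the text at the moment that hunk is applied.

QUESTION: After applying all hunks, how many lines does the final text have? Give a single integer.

Answer: 11

Derivation:
Hunk 1: at line 1 remove [jsd] add [bisrl,cxxt,rfi] -> 9 lines: egsvv cijeb bisrl cxxt rfi djhar sbj zgkmt eexkk
Hunk 2: at line 4 remove [djhar] add [tili,nvj,lshgw] -> 11 lines: egsvv cijeb bisrl cxxt rfi tili nvj lshgw sbj zgkmt eexkk
Hunk 3: at line 4 remove [tili,nvj] add [umsq,glzkd] -> 11 lines: egsvv cijeb bisrl cxxt rfi umsq glzkd lshgw sbj zgkmt eexkk
Final line count: 11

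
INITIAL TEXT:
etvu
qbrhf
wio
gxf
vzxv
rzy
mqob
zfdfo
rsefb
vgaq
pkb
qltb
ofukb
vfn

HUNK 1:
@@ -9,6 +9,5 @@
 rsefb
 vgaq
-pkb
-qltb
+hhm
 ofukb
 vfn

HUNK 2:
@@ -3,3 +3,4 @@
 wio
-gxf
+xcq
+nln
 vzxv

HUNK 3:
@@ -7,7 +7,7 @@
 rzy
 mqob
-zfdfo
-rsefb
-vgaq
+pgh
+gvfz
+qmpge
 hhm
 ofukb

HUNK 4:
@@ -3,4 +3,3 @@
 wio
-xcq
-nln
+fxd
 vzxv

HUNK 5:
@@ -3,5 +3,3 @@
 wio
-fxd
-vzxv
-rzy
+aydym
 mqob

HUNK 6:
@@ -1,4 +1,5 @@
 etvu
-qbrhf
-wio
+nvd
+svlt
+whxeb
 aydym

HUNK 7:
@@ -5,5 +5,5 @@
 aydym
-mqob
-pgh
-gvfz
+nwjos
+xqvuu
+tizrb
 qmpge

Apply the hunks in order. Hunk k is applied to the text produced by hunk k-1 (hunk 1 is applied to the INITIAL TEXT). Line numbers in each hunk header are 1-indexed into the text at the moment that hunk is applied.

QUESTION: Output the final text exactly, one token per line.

Answer: etvu
nvd
svlt
whxeb
aydym
nwjos
xqvuu
tizrb
qmpge
hhm
ofukb
vfn

Derivation:
Hunk 1: at line 9 remove [pkb,qltb] add [hhm] -> 13 lines: etvu qbrhf wio gxf vzxv rzy mqob zfdfo rsefb vgaq hhm ofukb vfn
Hunk 2: at line 3 remove [gxf] add [xcq,nln] -> 14 lines: etvu qbrhf wio xcq nln vzxv rzy mqob zfdfo rsefb vgaq hhm ofukb vfn
Hunk 3: at line 7 remove [zfdfo,rsefb,vgaq] add [pgh,gvfz,qmpge] -> 14 lines: etvu qbrhf wio xcq nln vzxv rzy mqob pgh gvfz qmpge hhm ofukb vfn
Hunk 4: at line 3 remove [xcq,nln] add [fxd] -> 13 lines: etvu qbrhf wio fxd vzxv rzy mqob pgh gvfz qmpge hhm ofukb vfn
Hunk 5: at line 3 remove [fxd,vzxv,rzy] add [aydym] -> 11 lines: etvu qbrhf wio aydym mqob pgh gvfz qmpge hhm ofukb vfn
Hunk 6: at line 1 remove [qbrhf,wio] add [nvd,svlt,whxeb] -> 12 lines: etvu nvd svlt whxeb aydym mqob pgh gvfz qmpge hhm ofukb vfn
Hunk 7: at line 5 remove [mqob,pgh,gvfz] add [nwjos,xqvuu,tizrb] -> 12 lines: etvu nvd svlt whxeb aydym nwjos xqvuu tizrb qmpge hhm ofukb vfn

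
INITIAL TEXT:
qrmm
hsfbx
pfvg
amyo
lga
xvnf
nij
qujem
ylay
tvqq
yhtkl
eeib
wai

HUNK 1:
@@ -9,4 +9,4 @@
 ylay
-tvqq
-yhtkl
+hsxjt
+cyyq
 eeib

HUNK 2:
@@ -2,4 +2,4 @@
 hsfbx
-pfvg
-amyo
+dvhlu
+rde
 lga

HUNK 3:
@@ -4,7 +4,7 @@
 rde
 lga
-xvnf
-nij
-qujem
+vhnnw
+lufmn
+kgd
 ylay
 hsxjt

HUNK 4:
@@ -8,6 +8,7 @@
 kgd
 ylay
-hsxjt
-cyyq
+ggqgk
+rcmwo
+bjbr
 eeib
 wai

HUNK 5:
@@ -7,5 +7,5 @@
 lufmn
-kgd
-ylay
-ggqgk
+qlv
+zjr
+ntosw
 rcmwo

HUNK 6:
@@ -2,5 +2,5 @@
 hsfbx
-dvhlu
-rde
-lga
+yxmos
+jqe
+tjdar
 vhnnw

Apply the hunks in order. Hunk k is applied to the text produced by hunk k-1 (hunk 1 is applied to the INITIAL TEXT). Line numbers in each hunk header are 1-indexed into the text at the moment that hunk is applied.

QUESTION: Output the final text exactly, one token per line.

Answer: qrmm
hsfbx
yxmos
jqe
tjdar
vhnnw
lufmn
qlv
zjr
ntosw
rcmwo
bjbr
eeib
wai

Derivation:
Hunk 1: at line 9 remove [tvqq,yhtkl] add [hsxjt,cyyq] -> 13 lines: qrmm hsfbx pfvg amyo lga xvnf nij qujem ylay hsxjt cyyq eeib wai
Hunk 2: at line 2 remove [pfvg,amyo] add [dvhlu,rde] -> 13 lines: qrmm hsfbx dvhlu rde lga xvnf nij qujem ylay hsxjt cyyq eeib wai
Hunk 3: at line 4 remove [xvnf,nij,qujem] add [vhnnw,lufmn,kgd] -> 13 lines: qrmm hsfbx dvhlu rde lga vhnnw lufmn kgd ylay hsxjt cyyq eeib wai
Hunk 4: at line 8 remove [hsxjt,cyyq] add [ggqgk,rcmwo,bjbr] -> 14 lines: qrmm hsfbx dvhlu rde lga vhnnw lufmn kgd ylay ggqgk rcmwo bjbr eeib wai
Hunk 5: at line 7 remove [kgd,ylay,ggqgk] add [qlv,zjr,ntosw] -> 14 lines: qrmm hsfbx dvhlu rde lga vhnnw lufmn qlv zjr ntosw rcmwo bjbr eeib wai
Hunk 6: at line 2 remove [dvhlu,rde,lga] add [yxmos,jqe,tjdar] -> 14 lines: qrmm hsfbx yxmos jqe tjdar vhnnw lufmn qlv zjr ntosw rcmwo bjbr eeib wai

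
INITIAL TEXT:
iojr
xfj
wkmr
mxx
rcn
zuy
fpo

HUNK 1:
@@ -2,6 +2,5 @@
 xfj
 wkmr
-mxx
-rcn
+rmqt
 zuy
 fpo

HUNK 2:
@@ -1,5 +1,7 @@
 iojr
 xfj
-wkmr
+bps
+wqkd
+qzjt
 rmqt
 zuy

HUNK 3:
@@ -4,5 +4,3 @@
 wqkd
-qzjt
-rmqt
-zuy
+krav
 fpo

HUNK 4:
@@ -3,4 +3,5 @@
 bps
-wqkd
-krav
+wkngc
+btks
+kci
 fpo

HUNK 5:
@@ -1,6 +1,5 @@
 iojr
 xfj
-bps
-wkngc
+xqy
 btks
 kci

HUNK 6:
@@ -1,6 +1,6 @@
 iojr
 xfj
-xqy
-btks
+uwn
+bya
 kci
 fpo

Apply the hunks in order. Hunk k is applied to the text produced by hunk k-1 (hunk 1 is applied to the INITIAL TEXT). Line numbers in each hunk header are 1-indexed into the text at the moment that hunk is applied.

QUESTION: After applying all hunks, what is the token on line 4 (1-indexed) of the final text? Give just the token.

Answer: bya

Derivation:
Hunk 1: at line 2 remove [mxx,rcn] add [rmqt] -> 6 lines: iojr xfj wkmr rmqt zuy fpo
Hunk 2: at line 1 remove [wkmr] add [bps,wqkd,qzjt] -> 8 lines: iojr xfj bps wqkd qzjt rmqt zuy fpo
Hunk 3: at line 4 remove [qzjt,rmqt,zuy] add [krav] -> 6 lines: iojr xfj bps wqkd krav fpo
Hunk 4: at line 3 remove [wqkd,krav] add [wkngc,btks,kci] -> 7 lines: iojr xfj bps wkngc btks kci fpo
Hunk 5: at line 1 remove [bps,wkngc] add [xqy] -> 6 lines: iojr xfj xqy btks kci fpo
Hunk 6: at line 1 remove [xqy,btks] add [uwn,bya] -> 6 lines: iojr xfj uwn bya kci fpo
Final line 4: bya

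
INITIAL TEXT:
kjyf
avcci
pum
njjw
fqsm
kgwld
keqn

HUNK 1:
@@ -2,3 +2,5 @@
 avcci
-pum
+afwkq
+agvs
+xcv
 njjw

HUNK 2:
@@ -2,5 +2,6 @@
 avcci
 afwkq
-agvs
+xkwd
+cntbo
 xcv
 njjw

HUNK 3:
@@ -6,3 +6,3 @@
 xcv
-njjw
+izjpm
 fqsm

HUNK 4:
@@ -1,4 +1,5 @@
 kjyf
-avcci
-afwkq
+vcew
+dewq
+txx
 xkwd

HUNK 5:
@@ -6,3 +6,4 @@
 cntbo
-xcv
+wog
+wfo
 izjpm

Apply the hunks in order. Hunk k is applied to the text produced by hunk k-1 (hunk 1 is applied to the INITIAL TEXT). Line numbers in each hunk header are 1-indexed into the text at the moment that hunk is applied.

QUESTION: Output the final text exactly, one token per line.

Answer: kjyf
vcew
dewq
txx
xkwd
cntbo
wog
wfo
izjpm
fqsm
kgwld
keqn

Derivation:
Hunk 1: at line 2 remove [pum] add [afwkq,agvs,xcv] -> 9 lines: kjyf avcci afwkq agvs xcv njjw fqsm kgwld keqn
Hunk 2: at line 2 remove [agvs] add [xkwd,cntbo] -> 10 lines: kjyf avcci afwkq xkwd cntbo xcv njjw fqsm kgwld keqn
Hunk 3: at line 6 remove [njjw] add [izjpm] -> 10 lines: kjyf avcci afwkq xkwd cntbo xcv izjpm fqsm kgwld keqn
Hunk 4: at line 1 remove [avcci,afwkq] add [vcew,dewq,txx] -> 11 lines: kjyf vcew dewq txx xkwd cntbo xcv izjpm fqsm kgwld keqn
Hunk 5: at line 6 remove [xcv] add [wog,wfo] -> 12 lines: kjyf vcew dewq txx xkwd cntbo wog wfo izjpm fqsm kgwld keqn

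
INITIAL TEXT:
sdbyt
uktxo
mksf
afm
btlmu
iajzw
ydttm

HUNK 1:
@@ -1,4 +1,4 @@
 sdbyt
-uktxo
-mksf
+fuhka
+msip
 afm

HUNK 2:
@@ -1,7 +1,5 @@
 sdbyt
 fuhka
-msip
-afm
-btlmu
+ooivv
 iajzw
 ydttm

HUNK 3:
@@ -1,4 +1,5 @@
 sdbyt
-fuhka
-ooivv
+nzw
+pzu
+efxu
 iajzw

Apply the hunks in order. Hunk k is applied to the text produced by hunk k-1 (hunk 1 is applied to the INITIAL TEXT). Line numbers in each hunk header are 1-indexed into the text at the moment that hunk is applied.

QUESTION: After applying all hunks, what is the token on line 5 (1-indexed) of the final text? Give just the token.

Answer: iajzw

Derivation:
Hunk 1: at line 1 remove [uktxo,mksf] add [fuhka,msip] -> 7 lines: sdbyt fuhka msip afm btlmu iajzw ydttm
Hunk 2: at line 1 remove [msip,afm,btlmu] add [ooivv] -> 5 lines: sdbyt fuhka ooivv iajzw ydttm
Hunk 3: at line 1 remove [fuhka,ooivv] add [nzw,pzu,efxu] -> 6 lines: sdbyt nzw pzu efxu iajzw ydttm
Final line 5: iajzw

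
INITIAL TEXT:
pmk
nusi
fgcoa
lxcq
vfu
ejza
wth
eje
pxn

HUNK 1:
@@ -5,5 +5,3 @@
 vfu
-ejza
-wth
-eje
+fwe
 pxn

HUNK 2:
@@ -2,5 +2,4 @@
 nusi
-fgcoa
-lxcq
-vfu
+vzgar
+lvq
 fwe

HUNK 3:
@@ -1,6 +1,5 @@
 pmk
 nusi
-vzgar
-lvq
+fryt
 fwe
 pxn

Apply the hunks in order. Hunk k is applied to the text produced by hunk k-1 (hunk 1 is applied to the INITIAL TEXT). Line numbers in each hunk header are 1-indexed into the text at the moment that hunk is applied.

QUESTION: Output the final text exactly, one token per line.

Answer: pmk
nusi
fryt
fwe
pxn

Derivation:
Hunk 1: at line 5 remove [ejza,wth,eje] add [fwe] -> 7 lines: pmk nusi fgcoa lxcq vfu fwe pxn
Hunk 2: at line 2 remove [fgcoa,lxcq,vfu] add [vzgar,lvq] -> 6 lines: pmk nusi vzgar lvq fwe pxn
Hunk 3: at line 1 remove [vzgar,lvq] add [fryt] -> 5 lines: pmk nusi fryt fwe pxn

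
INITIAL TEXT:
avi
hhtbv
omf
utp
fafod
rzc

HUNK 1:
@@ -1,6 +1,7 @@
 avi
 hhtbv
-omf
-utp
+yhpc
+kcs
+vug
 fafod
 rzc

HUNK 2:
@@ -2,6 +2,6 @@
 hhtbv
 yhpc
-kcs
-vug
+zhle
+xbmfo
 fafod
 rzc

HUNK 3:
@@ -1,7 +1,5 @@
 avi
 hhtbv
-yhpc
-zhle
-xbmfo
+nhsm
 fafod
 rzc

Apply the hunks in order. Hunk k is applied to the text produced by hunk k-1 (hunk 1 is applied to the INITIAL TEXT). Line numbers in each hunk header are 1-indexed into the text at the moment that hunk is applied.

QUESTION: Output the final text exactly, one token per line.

Hunk 1: at line 1 remove [omf,utp] add [yhpc,kcs,vug] -> 7 lines: avi hhtbv yhpc kcs vug fafod rzc
Hunk 2: at line 2 remove [kcs,vug] add [zhle,xbmfo] -> 7 lines: avi hhtbv yhpc zhle xbmfo fafod rzc
Hunk 3: at line 1 remove [yhpc,zhle,xbmfo] add [nhsm] -> 5 lines: avi hhtbv nhsm fafod rzc

Answer: avi
hhtbv
nhsm
fafod
rzc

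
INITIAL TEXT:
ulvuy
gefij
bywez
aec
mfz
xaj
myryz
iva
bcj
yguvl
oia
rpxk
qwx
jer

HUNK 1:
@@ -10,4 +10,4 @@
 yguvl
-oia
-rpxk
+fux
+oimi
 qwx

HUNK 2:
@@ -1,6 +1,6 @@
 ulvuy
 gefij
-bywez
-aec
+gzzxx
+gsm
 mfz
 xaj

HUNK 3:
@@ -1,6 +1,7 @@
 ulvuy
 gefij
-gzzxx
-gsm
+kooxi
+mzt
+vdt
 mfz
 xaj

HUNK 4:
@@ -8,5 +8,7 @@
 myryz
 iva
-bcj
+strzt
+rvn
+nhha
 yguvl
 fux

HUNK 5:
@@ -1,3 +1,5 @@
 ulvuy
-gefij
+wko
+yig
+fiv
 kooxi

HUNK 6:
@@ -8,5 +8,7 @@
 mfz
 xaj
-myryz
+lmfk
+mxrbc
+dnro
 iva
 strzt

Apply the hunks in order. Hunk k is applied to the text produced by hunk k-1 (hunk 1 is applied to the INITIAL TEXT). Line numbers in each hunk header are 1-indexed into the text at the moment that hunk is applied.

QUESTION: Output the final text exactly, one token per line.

Answer: ulvuy
wko
yig
fiv
kooxi
mzt
vdt
mfz
xaj
lmfk
mxrbc
dnro
iva
strzt
rvn
nhha
yguvl
fux
oimi
qwx
jer

Derivation:
Hunk 1: at line 10 remove [oia,rpxk] add [fux,oimi] -> 14 lines: ulvuy gefij bywez aec mfz xaj myryz iva bcj yguvl fux oimi qwx jer
Hunk 2: at line 1 remove [bywez,aec] add [gzzxx,gsm] -> 14 lines: ulvuy gefij gzzxx gsm mfz xaj myryz iva bcj yguvl fux oimi qwx jer
Hunk 3: at line 1 remove [gzzxx,gsm] add [kooxi,mzt,vdt] -> 15 lines: ulvuy gefij kooxi mzt vdt mfz xaj myryz iva bcj yguvl fux oimi qwx jer
Hunk 4: at line 8 remove [bcj] add [strzt,rvn,nhha] -> 17 lines: ulvuy gefij kooxi mzt vdt mfz xaj myryz iva strzt rvn nhha yguvl fux oimi qwx jer
Hunk 5: at line 1 remove [gefij] add [wko,yig,fiv] -> 19 lines: ulvuy wko yig fiv kooxi mzt vdt mfz xaj myryz iva strzt rvn nhha yguvl fux oimi qwx jer
Hunk 6: at line 8 remove [myryz] add [lmfk,mxrbc,dnro] -> 21 lines: ulvuy wko yig fiv kooxi mzt vdt mfz xaj lmfk mxrbc dnro iva strzt rvn nhha yguvl fux oimi qwx jer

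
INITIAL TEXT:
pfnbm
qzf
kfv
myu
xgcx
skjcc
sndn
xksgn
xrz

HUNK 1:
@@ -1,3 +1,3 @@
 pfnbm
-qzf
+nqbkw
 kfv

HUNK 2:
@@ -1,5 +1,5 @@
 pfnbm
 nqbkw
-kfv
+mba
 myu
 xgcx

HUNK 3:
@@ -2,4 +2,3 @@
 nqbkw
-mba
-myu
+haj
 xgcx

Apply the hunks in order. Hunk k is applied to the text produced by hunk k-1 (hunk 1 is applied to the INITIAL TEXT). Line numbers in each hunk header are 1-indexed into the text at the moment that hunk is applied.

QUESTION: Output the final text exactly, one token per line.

Answer: pfnbm
nqbkw
haj
xgcx
skjcc
sndn
xksgn
xrz

Derivation:
Hunk 1: at line 1 remove [qzf] add [nqbkw] -> 9 lines: pfnbm nqbkw kfv myu xgcx skjcc sndn xksgn xrz
Hunk 2: at line 1 remove [kfv] add [mba] -> 9 lines: pfnbm nqbkw mba myu xgcx skjcc sndn xksgn xrz
Hunk 3: at line 2 remove [mba,myu] add [haj] -> 8 lines: pfnbm nqbkw haj xgcx skjcc sndn xksgn xrz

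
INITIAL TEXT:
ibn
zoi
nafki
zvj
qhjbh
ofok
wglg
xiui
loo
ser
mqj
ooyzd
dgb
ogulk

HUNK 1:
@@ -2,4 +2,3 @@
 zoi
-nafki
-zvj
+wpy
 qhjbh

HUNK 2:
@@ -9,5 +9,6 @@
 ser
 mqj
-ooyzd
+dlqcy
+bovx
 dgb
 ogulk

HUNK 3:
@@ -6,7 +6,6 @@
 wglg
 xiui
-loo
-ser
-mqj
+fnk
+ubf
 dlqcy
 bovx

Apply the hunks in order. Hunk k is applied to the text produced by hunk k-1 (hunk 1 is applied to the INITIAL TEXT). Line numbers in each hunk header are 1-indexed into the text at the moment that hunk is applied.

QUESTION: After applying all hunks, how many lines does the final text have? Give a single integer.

Hunk 1: at line 2 remove [nafki,zvj] add [wpy] -> 13 lines: ibn zoi wpy qhjbh ofok wglg xiui loo ser mqj ooyzd dgb ogulk
Hunk 2: at line 9 remove [ooyzd] add [dlqcy,bovx] -> 14 lines: ibn zoi wpy qhjbh ofok wglg xiui loo ser mqj dlqcy bovx dgb ogulk
Hunk 3: at line 6 remove [loo,ser,mqj] add [fnk,ubf] -> 13 lines: ibn zoi wpy qhjbh ofok wglg xiui fnk ubf dlqcy bovx dgb ogulk
Final line count: 13

Answer: 13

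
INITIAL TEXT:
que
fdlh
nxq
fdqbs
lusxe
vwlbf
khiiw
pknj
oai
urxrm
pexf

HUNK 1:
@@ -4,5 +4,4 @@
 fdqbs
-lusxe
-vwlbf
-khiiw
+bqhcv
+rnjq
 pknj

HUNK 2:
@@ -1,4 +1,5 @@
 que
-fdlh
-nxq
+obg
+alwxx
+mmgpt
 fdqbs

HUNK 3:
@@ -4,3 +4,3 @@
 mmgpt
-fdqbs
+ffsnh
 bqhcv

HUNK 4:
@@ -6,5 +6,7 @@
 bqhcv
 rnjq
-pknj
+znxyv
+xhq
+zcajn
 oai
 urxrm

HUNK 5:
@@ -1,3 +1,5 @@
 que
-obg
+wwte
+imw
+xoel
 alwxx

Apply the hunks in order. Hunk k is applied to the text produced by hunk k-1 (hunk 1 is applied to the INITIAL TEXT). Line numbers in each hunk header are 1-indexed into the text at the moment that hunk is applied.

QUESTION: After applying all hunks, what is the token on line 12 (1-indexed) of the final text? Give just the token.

Hunk 1: at line 4 remove [lusxe,vwlbf,khiiw] add [bqhcv,rnjq] -> 10 lines: que fdlh nxq fdqbs bqhcv rnjq pknj oai urxrm pexf
Hunk 2: at line 1 remove [fdlh,nxq] add [obg,alwxx,mmgpt] -> 11 lines: que obg alwxx mmgpt fdqbs bqhcv rnjq pknj oai urxrm pexf
Hunk 3: at line 4 remove [fdqbs] add [ffsnh] -> 11 lines: que obg alwxx mmgpt ffsnh bqhcv rnjq pknj oai urxrm pexf
Hunk 4: at line 6 remove [pknj] add [znxyv,xhq,zcajn] -> 13 lines: que obg alwxx mmgpt ffsnh bqhcv rnjq znxyv xhq zcajn oai urxrm pexf
Hunk 5: at line 1 remove [obg] add [wwte,imw,xoel] -> 15 lines: que wwte imw xoel alwxx mmgpt ffsnh bqhcv rnjq znxyv xhq zcajn oai urxrm pexf
Final line 12: zcajn

Answer: zcajn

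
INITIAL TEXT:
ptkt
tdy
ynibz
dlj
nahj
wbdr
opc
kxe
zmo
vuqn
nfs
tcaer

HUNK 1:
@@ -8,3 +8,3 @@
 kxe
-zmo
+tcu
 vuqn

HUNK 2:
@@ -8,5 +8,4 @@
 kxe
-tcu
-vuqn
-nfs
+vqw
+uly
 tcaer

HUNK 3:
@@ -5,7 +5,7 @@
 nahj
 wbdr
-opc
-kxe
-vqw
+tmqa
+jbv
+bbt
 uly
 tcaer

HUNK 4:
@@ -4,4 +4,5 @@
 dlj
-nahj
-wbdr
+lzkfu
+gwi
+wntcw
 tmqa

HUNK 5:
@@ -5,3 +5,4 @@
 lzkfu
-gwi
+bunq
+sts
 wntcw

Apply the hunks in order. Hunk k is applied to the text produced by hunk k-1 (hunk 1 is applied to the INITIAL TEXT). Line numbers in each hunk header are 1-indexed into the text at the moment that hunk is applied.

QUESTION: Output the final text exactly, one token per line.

Answer: ptkt
tdy
ynibz
dlj
lzkfu
bunq
sts
wntcw
tmqa
jbv
bbt
uly
tcaer

Derivation:
Hunk 1: at line 8 remove [zmo] add [tcu] -> 12 lines: ptkt tdy ynibz dlj nahj wbdr opc kxe tcu vuqn nfs tcaer
Hunk 2: at line 8 remove [tcu,vuqn,nfs] add [vqw,uly] -> 11 lines: ptkt tdy ynibz dlj nahj wbdr opc kxe vqw uly tcaer
Hunk 3: at line 5 remove [opc,kxe,vqw] add [tmqa,jbv,bbt] -> 11 lines: ptkt tdy ynibz dlj nahj wbdr tmqa jbv bbt uly tcaer
Hunk 4: at line 4 remove [nahj,wbdr] add [lzkfu,gwi,wntcw] -> 12 lines: ptkt tdy ynibz dlj lzkfu gwi wntcw tmqa jbv bbt uly tcaer
Hunk 5: at line 5 remove [gwi] add [bunq,sts] -> 13 lines: ptkt tdy ynibz dlj lzkfu bunq sts wntcw tmqa jbv bbt uly tcaer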